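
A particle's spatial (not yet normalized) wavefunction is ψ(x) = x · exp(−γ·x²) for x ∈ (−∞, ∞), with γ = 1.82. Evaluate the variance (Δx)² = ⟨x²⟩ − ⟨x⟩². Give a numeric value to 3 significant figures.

0.412

Compute ⟨x⟩ and ⟨x²⟩ separately, then (Δx)² = ⟨x²⟩ − ⟨x⟩².
Expand each integrand as polynomial × e^(−2γx²) and use ∫x^(2j)·e^(−2γx²) dx = (2j−1)!!/(4γ)^j · √(π/(2γ)), odd powers → 0; here √(π/(2γ)) = 0.92902.
Normalization: ∫|ψ|² dx = 0.12761.
⟨x⟩ = 0.0000 and ⟨x²⟩ = 0.41209.
(Δx)² = 0.41209 − (0.0000)² = 0.41209.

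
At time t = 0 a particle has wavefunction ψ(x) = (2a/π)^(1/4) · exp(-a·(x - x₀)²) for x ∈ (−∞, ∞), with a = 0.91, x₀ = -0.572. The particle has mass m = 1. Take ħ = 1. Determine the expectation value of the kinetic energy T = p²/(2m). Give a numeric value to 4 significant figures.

0.4550

T = −(ħ²/2m) d²/dx², so ⟨T⟩ = −(ħ²/2m) ∫ ψ*·ψ'' dx; with m = 1.
Gaussian moments (u = x − x₀): ∫u^(2j)·e^(−2au²) du = (2j−1)!!/(4a)^j · √(π/(2a)), odd powers integrate to 0; here √(π/(2a)) = 1.3138. Derivatives: d/dx e^(−au²) = −2au·e^(−au²), d²/dx² e^(−au²) = (4a²u² − 2a)·e^(−au²).
⟨T⟩ = 0.45500.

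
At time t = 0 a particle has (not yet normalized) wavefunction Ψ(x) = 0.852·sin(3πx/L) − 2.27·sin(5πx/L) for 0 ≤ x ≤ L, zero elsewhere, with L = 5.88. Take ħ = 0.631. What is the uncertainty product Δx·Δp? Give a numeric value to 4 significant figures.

2.119

Δx = √(⟨x²⟩−⟨x⟩²), Δp = √(⟨p²⟩−⟨p⟩²).
On 0 ≤ x ≤ L (j ≠ l): ∫sin²(jπx/L) dx = L/2, ∫sin(jπx/L)·sin(lπx/L) dx = 0; diagonal moments ∫x·sin²(jπx/L) dx = L²/4, ∫x²·sin²(jπx/L) dx = L³·(1/6 − 1/(4j²π²)); cross terms ∫x·sin(jπx/L)·sin(lπx/L) dx = 0 for j + l even and −4jlL²/(π²(j² − l²)²) for j + l odd, ∫x²·sin(jπx/L)·sin(lπx/L) dx = (−1)^(j+l)·4jlL³/(π²(j² − l²)²); higher powers the same way via product-to-sum and parts. d²/dx² sin(jπx/L) = −(jπ/L)²·sin(jπx/L); on 0 ≤ x ≤ L, ∫sin²(jπx/L) dx = L/2 and ∫sin(jπx/L)·sin(lπx/L) dx = 0 for j ≠ l, so only diagonal terms survive in ∫|Ψ|² and ∫Ψ·Ψ″; ∫Ψ·Ψ′ dx = [Ψ²/2] between the walls = 0.
Normalization: ∫|Ψ|² dx = 17.284.
⟨x⟩ = 2.9400, ⟨x²⟩ = 10.359 ⇒ Δx = 1.3097.
⟨p⟩ = 0.0000, ⟨p²⟩ = 2.6169 ⇒ Δp = 1.6177.
Δx·Δp = 2.1187.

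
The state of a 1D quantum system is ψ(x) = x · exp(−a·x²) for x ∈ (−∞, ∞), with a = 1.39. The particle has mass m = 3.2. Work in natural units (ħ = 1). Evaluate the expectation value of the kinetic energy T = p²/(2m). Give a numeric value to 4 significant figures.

0.6516

T = −(ħ²/2m) d²/dx², so ⟨T⟩ = −(ħ²/2m) ∫ ψ*·ψ'' dx / ∫|ψ|² dx; with m = 3.2.
Expand each integrand as polynomial × e^(−2ax²) and use ∫x^(2j)·e^(−2ax²) dx = (2j−1)!!/(4a)^j · √(π/(2a)), odd powers → 0; here √(π/(2a)) = 1.0630. Differentiate with the product rule, d/dx e^(−ax²) = −2ax·e^(−ax²).
State is unnormalized: ∫|ψ|² dx = 0.19120, and ∫ψ*·(−ħ²/2m · ψ'') dx = 0.12458, so ⟨T⟩ = 0.12458 / 0.19120.
⟨T⟩ = 0.65156.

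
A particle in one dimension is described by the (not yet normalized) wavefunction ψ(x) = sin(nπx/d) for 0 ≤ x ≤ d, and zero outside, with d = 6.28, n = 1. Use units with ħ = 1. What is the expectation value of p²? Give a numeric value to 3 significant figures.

0.250

p² ψ = −ħ² d²ψ/dx²; ⟨p²⟩ = −ħ² ∫ ψ*·ψ'' dx / ∫|ψ|² dx.
d/dx sin(nπx/d) = (nπ/d)·cos(nπx/d) and d²/dx² sin(nπx/d) = −(nπ/d)²·sin(nπx/d); on 0 ≤ x ≤ d, ∫sin²(nπx/d) dx = d/2 and ∫sin(nπx/d)·cos(nπx/d) dx = 0.
State is unnormalized: ∫|ψ|² dx = 3.1400, and ∫ψ*·(−ħ² ψ'') dx = 0.78580, so ⟨p²⟩ = 0.78580 / 3.1400.
⟨p²⟩ = 0.25025.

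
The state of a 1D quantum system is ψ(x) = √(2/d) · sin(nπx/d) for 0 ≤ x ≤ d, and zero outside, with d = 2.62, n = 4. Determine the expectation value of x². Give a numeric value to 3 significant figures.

2.27

⟨x²⟩ = ∫ x²·|ψ|² dx (integrals over the domain).
With sin²θ = (1 − cos2θ)/2 on 0 ≤ x ≤ d: ∫sin²(nπx/d) dx = d/2, ∫x·sin²(nπx/d) dx = d²/4, ∫x²·sin²(nπx/d) dx = d³·(1/6 − 1/(4n²π²)); higher powers xᵏ the same way, integrating xᵏ·cos(2nπx/d) by parts.
⟨x²⟩ = 2.2664.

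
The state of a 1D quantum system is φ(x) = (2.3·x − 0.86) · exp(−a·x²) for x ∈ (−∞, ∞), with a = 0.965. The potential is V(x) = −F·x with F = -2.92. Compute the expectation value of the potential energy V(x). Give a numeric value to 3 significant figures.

⟨V⟩ = ∫ V(x)·|φ|² dx / ∫|φ|² dx.
Expand each integrand as polynomial × e^(−2ax²) and use ∫x^(2j)·e^(−2ax²) dx = (2j−1)!!/(4a)^j · √(π/(2a)), odd powers → 0; here √(π/(2a)) = 1.2758.
State is unnormalized: ∫|φ|² dx = 2.6921, and ∫φ*·V(x)·φ dx = -3.8181, so ⟨V⟩ = -3.8181 / 2.6921.
⟨V⟩ = -1.4183.

-1.42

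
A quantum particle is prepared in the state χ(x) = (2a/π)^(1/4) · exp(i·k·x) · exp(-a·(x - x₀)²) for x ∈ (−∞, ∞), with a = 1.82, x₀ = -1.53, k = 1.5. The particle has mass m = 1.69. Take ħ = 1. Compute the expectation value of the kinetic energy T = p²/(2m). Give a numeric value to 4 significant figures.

T = −(ħ²/2m) d²/dx², so ⟨T⟩ = −(ħ²/2m) ∫ χ*·χ'' dx; with m = 1.69.
Gaussian moments (u = x − x₀): ∫u^(2j)·e^(−2au²) du = (2j−1)!!/(4a)^j · √(π/(2a)), odd powers integrate to 0; here √(π/(2a)) = 0.92902. Derivatives: χ′ = (ik − 2au)·χ, χ″ = ((ik − 2au)² − 2a)·χ; the odd-in-u pieces drop out.
⟨T⟩ = 1.2041.

1.204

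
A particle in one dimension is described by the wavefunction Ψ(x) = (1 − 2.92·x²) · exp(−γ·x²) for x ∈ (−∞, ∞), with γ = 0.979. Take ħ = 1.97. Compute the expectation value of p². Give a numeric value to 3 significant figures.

p² Ψ = −ħ² d²Ψ/dx²; ⟨p²⟩ = −ħ² ∫ Ψ*·Ψ'' dx / ∫|Ψ|² dx.
Expand each integrand as polynomial × e^(−2γx²) and use ∫x^(2j)·e^(−2γx²) dx = (2j−1)!!/(4γ)^j · √(π/(2γ)), odd powers → 0; here √(π/(2γ)) = 1.2667. Differentiate with the product rule, d/dx e^(−γx²) = −2γx·e^(−γx²).
State is unnormalized: ∫|Ψ|² dx = 1.4905, and ∫Ψ*·(−ħ² Ψ'') dx = 30.721, so ⟨p²⟩ = 30.721 / 1.4905.
⟨p²⟩ = 20.611.

20.6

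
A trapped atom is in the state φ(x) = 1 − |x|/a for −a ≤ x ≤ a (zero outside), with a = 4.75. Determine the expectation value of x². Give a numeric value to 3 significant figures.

2.26

⟨x²⟩ = ∫ x²·|φ|² dx / ∫|φ|² dx (integrals over the domain).
φ is even, so ∫ over [−a, a] = 2∫₀ᵃ with φ = 1 − x/a there: ∫₀ᵃ (1 − x/a)² dx = a/3, ∫₀ᵃ x²(1 − x/a)² dx = a³/30, ∫₀ᵃ x⁴(1 − x/a)² dx = a⁵/105.
State is unnormalized: ∫|φ|² dx = 3.1667, and ∫φ*·x²·φ dx = 7.1448, so ⟨x²⟩ = 7.1448 / 3.1667.
⟨x²⟩ = 2.2563.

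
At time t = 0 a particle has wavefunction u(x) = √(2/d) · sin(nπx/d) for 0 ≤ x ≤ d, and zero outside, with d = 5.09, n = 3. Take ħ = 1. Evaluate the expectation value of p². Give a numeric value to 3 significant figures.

3.43

p² u = −ħ² d²u/dx²; ⟨p²⟩ = −ħ² ∫ u*·u'' dx.
d/dx sin(nπx/d) = (nπ/d)·cos(nπx/d) and d²/dx² sin(nπx/d) = −(nπ/d)²·sin(nπx/d); on 0 ≤ x ≤ d, ∫sin²(nπx/d) dx = d/2 and ∫sin(nπx/d)·cos(nπx/d) dx = 0.
⟨p²⟩ = 3.4285.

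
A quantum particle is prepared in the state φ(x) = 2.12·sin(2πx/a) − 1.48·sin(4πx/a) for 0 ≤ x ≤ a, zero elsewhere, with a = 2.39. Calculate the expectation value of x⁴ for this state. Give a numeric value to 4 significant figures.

⟨x⁴⟩ = ∫ x⁴·|φ|² dx / ∫|φ|² dx (integrals over the domain).
On 0 ≤ x ≤ a (j ≠ l): ∫sin²(jπx/a) dx = a/2, ∫sin(jπx/a)·sin(lπx/a) dx = 0; diagonal moments ∫x·sin²(jπx/a) dx = a²/4, ∫x²·sin²(jπx/a) dx = a³·(1/6 − 1/(4j²π²)); cross terms ∫x·sin(jπx/a)·sin(lπx/a) dx = 0 for j + l even and −4jla²/(π²(j² − l²)²) for j + l odd, ∫x²·sin(jπx/a)·sin(lπx/a) dx = (−1)^(j+l)·4jla³/(π²(j² − l²)²); higher powers the same way via product-to-sum and parts.
State is unnormalized: ∫|φ|² dx = 7.9883, and ∫φ*·x⁴·φ dx = 29.008, so ⟨x⁴⟩ = 29.008 / 7.9883.
⟨x⁴⟩ = 3.6313.

3.631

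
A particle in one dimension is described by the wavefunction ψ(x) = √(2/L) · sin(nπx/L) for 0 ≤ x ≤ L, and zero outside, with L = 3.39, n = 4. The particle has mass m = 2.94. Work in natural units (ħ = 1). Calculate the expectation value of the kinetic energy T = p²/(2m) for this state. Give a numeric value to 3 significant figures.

2.34

T = −(ħ²/2m) d²/dx², so ⟨T⟩ = −(ħ²/2m) ∫ ψ*·ψ'' dx; with m = 2.94.
d/dx sin(nπx/L) = (nπ/L)·cos(nπx/L) and d²/dx² sin(nπx/L) = −(nπ/L)²·sin(nπx/L); on 0 ≤ x ≤ L, ∫sin²(nπx/L) dx = L/2 and ∫sin(nπx/L)·cos(nπx/L) dx = 0.
⟨T⟩ = 2.3369.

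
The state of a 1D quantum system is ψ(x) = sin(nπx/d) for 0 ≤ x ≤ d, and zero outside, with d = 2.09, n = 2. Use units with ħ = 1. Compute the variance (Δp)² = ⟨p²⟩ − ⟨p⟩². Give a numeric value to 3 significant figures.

9.04

Compute ⟨p⟩ and ⟨p²⟩ separately; (Δp)² = ⟨p²⟩ − ⟨p⟩².
d/dx sin(nπx/d) = (nπ/d)·cos(nπx/d) and d²/dx² sin(nπx/d) = −(nπ/d)²·sin(nπx/d); on 0 ≤ x ≤ d, ∫sin²(nπx/d) dx = d/2 and ∫sin(nπx/d)·cos(nπx/d) dx = 0.
Normalization: ∫|ψ|² dx = 1.0450.
⟨p⟩ = 0.0000 and ⟨p²⟩ = 9.0379.
(Δp)² = 9.0379 − (0.0000)² = 9.0379.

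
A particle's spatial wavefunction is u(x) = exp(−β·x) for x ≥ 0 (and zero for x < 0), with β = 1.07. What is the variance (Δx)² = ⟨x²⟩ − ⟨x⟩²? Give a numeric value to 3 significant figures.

0.218

Compute ⟨x⟩ and ⟨x²⟩ separately, then (Δx)² = ⟨x²⟩ − ⟨x⟩².
Every integrand reduces to terms xʲ·e^(−2βx) on [0, ∞); use ∫₀^∞ xʲ·e^(−2βx) dx = j!/(2β)^(j+1).
Normalization: ∫|u|² dx = 0.46729.
⟨x⟩ = 0.46729 and ⟨x²⟩ = 0.43672.
(Δx)² = 0.43672 − (0.46729)² = 0.21836.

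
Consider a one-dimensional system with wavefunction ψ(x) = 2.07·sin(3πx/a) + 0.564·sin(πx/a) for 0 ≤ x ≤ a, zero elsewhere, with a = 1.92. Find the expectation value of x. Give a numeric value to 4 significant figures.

⟨x⟩ = ∫ x·|ψ|² dx / ∫|ψ|² dx (integrals over the domain).
On 0 ≤ x ≤ a (j ≠ l): ∫sin²(jπx/a) dx = a/2, ∫sin(jπx/a)·sin(lπx/a) dx = 0; diagonal moments ∫x·sin²(jπx/a) dx = a²/4, ∫x²·sin²(jπx/a) dx = a³·(1/6 − 1/(4j²π²)); cross terms ∫x·sin(jπx/a)·sin(lπx/a) dx = 0 for j + l even and −4jla²/(π²(j² − l²)²) for j + l odd, ∫x²·sin(jπx/a)·sin(lπx/a) dx = (−1)^(j+l)·4jla³/(π²(j² − l²)²); higher powers the same way via product-to-sum and parts.
State is unnormalized: ∫|ψ|² dx = 4.4189, and ∫ψ*·x·ψ dx = 4.2421, so ⟨x⟩ = 4.2421 / 4.4189.
⟨x⟩ = 0.96000.

0.9600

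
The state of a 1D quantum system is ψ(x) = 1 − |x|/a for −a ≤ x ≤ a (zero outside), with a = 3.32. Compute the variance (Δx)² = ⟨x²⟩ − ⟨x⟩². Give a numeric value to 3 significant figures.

1.10

Compute ⟨x⟩ and ⟨x²⟩ separately, then (Δx)² = ⟨x²⟩ − ⟨x⟩².
ψ is even, so ∫ over [−a, a] = 2∫₀ᵃ with ψ = 1 − x/a there: ∫₀ᵃ (1 − x/a)² dx = a/3, ∫₀ᵃ x²(1 − x/a)² dx = a³/30, ∫₀ᵃ x⁴(1 − x/a)² dx = a⁵/105.
Normalization: ∫|ψ|² dx = 2.2133.
⟨x⟩ = 0.0000 and ⟨x²⟩ = 1.1022.
(Δx)² = 1.1022 − (0.0000)² = 1.1022.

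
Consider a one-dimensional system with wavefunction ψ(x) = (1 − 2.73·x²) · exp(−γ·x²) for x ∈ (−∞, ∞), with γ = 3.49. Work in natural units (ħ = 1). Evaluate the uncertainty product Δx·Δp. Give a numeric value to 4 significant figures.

0.5631

Δx = √(⟨x²⟩−⟨x⟩²), Δp = √(⟨p²⟩−⟨p⟩²).
Expand each integrand as polynomial × e^(−2γx²) and use ∫x^(2j)·e^(−2γx²) dx = (2j−1)!!/(4γ)^j · √(π/(2γ)), odd powers → 0; here √(π/(2γ)) = 0.67088. Differentiate with the product rule, d/dx e^(−γx²) = −2γx·e^(−γx²).
Normalization: ∫|ψ|² dx = 0.48546.
⟨x⟩ = 0.0000, ⟨x²⟩ = 0.039627 ⇒ Δx = 0.19907.
⟨p⟩ = 0.0000, ⟨p²⟩ = 8.0005 ⇒ Δp = 2.8285.
Δx·Δp = 0.56306.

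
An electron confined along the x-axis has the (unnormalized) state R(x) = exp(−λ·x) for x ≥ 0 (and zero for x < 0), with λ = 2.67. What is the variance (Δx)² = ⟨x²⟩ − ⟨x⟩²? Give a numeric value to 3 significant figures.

Compute ⟨x⟩ and ⟨x²⟩ separately, then (Δx)² = ⟨x²⟩ − ⟨x⟩².
Every integrand reduces to terms xʲ·e^(−2λx) on [0, ∞); use ∫₀^∞ xʲ·e^(−2λx) dx = j!/(2λ)^(j+1).
Normalization: ∫|R|² dx = 0.18727.
⟨x⟩ = 0.18727 and ⟨x²⟩ = 0.070137.
(Δx)² = 0.070137 − (0.18727)² = 0.035069.

0.0351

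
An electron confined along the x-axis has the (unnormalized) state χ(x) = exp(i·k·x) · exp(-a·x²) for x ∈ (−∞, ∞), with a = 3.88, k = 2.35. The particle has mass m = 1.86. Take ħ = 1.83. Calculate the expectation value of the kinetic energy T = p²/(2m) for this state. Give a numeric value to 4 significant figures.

T = −(ħ²/2m) d²/dx², so ⟨T⟩ = −(ħ²/2m) ∫ χ*·χ'' dx / ∫|χ|² dx; with m = 1.86.
Gaussian moments: ∫x^(2j)·e^(−2ax²) dx = (2j−1)!!/(4a)^j · √(π/(2a)), odd powers integrate to 0; here √(π/(2a)) = 0.63627. Derivatives: χ′ = (ik − 2ax)·χ, χ″ = ((ik − 2ax)² − 2a)·χ; the odd-in-x pieces drop out.
State is unnormalized: ∫|χ|² dx = 0.63627, and ∫χ*·(−ħ²/2m · χ'') dx = 5.3858, so ⟨T⟩ = 5.3858 / 0.63627.
⟨T⟩ = 8.4645.

8.465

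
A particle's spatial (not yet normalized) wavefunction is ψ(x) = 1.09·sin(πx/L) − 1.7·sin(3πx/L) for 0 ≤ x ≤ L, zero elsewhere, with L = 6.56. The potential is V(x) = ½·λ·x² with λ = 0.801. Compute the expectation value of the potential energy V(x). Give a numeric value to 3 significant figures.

4.83

⟨V⟩ = ∫ V(x)·|ψ|² dx / ∫|ψ|² dx.
On 0 ≤ x ≤ L (j ≠ l): ∫sin²(jπx/L) dx = L/2, ∫sin(jπx/L)·sin(lπx/L) dx = 0; diagonal moments ∫x·sin²(jπx/L) dx = L²/4, ∫x²·sin²(jπx/L) dx = L³·(1/6 − 1/(4j²π²)); cross terms ∫x·sin(jπx/L)·sin(lπx/L) dx = 0 for j + l even and −4jlL²/(π²(j² − l²)²) for j + l odd, ∫x²·sin(jπx/L)·sin(lπx/L) dx = (−1)^(j+l)·4jlL³/(π²(j² − l²)²); higher powers the same way via product-to-sum and parts.
State is unnormalized: ∫|ψ|² dx = 13.376, and ∫ψ*·V(x)·ψ dx = 64.564, so ⟨V⟩ = 64.564 / 13.376.
⟨V⟩ = 4.8268.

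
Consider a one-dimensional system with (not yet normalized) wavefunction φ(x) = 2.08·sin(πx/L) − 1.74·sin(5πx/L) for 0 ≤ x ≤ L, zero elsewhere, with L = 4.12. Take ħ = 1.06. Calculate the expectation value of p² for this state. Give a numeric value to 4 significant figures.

p² φ = −ħ² d²φ/dx²; ⟨p²⟩ = −ħ² ∫ φ*·φ'' dx / ∫|φ|² dx.
d²/dx² sin(jπx/L) = −(jπ/L)²·sin(jπx/L); on 0 ≤ x ≤ L, ∫sin²(jπx/L) dx = L/2 and ∫sin(jπx/L)·sin(lπx/L) dx = 0 for j ≠ l, so only diagonal terms survive in ∫|φ|² and ∫φ·φ″; ∫φ·φ′ dx = [φ²/2] between the walls = 0.
State is unnormalized: ∫|φ|² dx = 15.149, and ∫φ*·(−ħ² φ'') dx = 107.69, so ⟨p²⟩ = 107.69 / 15.149.
⟨p²⟩ = 7.1084.

7.108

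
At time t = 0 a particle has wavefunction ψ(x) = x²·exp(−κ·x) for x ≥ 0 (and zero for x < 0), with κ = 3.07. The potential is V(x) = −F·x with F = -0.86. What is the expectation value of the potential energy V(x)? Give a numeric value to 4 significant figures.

0.7003

⟨V⟩ = ∫ V(x)·|ψ|² dx / ∫|ψ|² dx.
Every integrand reduces to terms xʲ·e^(−2κx) on [0, ∞); use ∫₀^∞ xʲ·e^(−2κx) dx = j!/(2κ)^(j+1).
State is unnormalized: ∫|ψ|² dx = 0.0027502, and ∫ψ*·V(x)·ψ dx = 0.0019261, so ⟨V⟩ = 0.0019261 / 0.0027502.
⟨V⟩ = 0.70033.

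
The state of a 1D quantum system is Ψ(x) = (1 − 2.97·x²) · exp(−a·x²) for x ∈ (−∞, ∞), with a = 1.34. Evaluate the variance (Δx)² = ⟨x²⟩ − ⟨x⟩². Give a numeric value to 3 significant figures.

0.523

Compute ⟨x⟩ and ⟨x²⟩ separately, then (Δx)² = ⟨x²⟩ − ⟨x⟩².
Expand each integrand as polynomial × e^(−2ax²) and use ∫x^(2j)·e^(−2ax²) dx = (2j−1)!!/(4a)^j · √(π/(2a)), odd powers → 0; here √(π/(2a)) = 1.0827.
Normalization: ∫|Ψ|² dx = 0.88011.
⟨x⟩ = 0.0000 and ⟨x²⟩ = 0.52348.
(Δx)² = 0.52348 − (0.0000)² = 0.52348.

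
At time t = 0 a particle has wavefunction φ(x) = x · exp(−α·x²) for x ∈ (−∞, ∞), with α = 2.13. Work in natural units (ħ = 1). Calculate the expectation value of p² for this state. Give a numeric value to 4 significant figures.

p² φ = −ħ² d²φ/dx²; ⟨p²⟩ = −ħ² ∫ φ*·φ'' dx / ∫|φ|² dx.
Expand each integrand as polynomial × e^(−2αx²) and use ∫x^(2j)·e^(−2αx²) dx = (2j−1)!!/(4α)^j · √(π/(2α)), odd powers → 0; here √(π/(2α)) = 0.85876. Differentiate with the product rule, d/dx e^(−αx²) = −2αx·e^(−αx²).
State is unnormalized: ∫|φ|² dx = 0.10079, and ∫φ*·(−ħ² φ'') dx = 0.64407, so ⟨p²⟩ = 0.64407 / 0.10079.
⟨p²⟩ = 6.3900.

6.390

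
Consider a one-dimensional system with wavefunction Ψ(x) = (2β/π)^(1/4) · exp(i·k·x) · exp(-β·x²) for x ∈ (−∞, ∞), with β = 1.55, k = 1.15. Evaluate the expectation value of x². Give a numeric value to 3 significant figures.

0.161

⟨x²⟩ = ∫ x²·|Ψ|² dx (integrals over the domain).
Gaussian moments: ∫x^(2j)·e^(−2βx²) dx = (2j−1)!!/(4β)^j · √(π/(2β)), odd powers integrate to 0; here √(π/(2β)) = 1.0067.
⟨x²⟩ = 0.16129.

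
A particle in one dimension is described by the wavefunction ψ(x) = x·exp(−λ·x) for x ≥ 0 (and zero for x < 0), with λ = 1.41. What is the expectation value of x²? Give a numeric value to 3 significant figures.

1.51

⟨x²⟩ = ∫ x²·|ψ|² dx / ∫|ψ|² dx (integrals over the domain).
Every integrand reduces to terms xʲ·e^(−2λx) on [0, ∞); use ∫₀^∞ xʲ·e^(−2λx) dx = j!/(2λ)^(j+1).
State is unnormalized: ∫|ψ|² dx = 0.089183, and ∫ψ*·x²·ψ dx = 0.13458, so ⟨x²⟩ = 0.13458 / 0.089183.
⟨x²⟩ = 1.5090.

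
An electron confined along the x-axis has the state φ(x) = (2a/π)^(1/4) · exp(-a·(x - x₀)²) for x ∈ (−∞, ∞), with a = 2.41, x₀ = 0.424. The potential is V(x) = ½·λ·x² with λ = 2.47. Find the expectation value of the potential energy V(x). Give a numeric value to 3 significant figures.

⟨V⟩ = ∫ V(x)·|φ|² dx.
Gaussian moments (u = x − x₀): ∫u^(2j)·e^(−2au²) du = (2j−1)!!/(4a)^j · √(π/(2a)), odd powers integrate to 0; here √(π/(2a)) = 0.80733.
⟨V⟩ = 0.35014.

0.350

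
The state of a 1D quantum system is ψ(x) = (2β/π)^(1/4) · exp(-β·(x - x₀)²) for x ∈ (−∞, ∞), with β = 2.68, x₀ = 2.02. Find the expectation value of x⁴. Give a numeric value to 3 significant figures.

19.0

⟨x⁴⟩ = ∫ x⁴·|ψ|² dx (integrals over the domain).
Gaussian moments (u = x − x₀): ∫u^(2j)·e^(−2βu²) du = (2j−1)!!/(4β)^j · √(π/(2β)), odd powers integrate to 0; here √(π/(2β)) = 0.76558.
⟨x⁴⟩ = 18.960.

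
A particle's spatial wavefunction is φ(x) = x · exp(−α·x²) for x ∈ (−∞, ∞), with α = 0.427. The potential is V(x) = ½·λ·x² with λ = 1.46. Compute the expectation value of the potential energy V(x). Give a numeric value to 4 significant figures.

⟨V⟩ = ∫ V(x)·|φ|² dx / ∫|φ|² dx.
Expand each integrand as polynomial × e^(−2αx²) and use ∫x^(2j)·e^(−2αx²) dx = (2j−1)!!/(4α)^j · √(π/(2α)), odd powers → 0; here √(π/(2α)) = 1.9180.
State is unnormalized: ∫|φ|² dx = 1.1229, and ∫φ*·V(x)·φ dx = 1.4398, so ⟨V⟩ = 1.4398 / 1.1229.
⟨V⟩ = 1.2822.

1.282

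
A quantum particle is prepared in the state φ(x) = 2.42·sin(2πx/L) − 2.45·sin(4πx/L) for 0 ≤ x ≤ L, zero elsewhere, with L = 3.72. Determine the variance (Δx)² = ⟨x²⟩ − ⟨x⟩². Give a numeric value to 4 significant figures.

Compute ⟨x⟩ and ⟨x²⟩ separately, then (Δx)² = ⟨x²⟩ − ⟨x⟩².
On 0 ≤ x ≤ L (j ≠ l): ∫sin²(jπx/L) dx = L/2, ∫sin(jπx/L)·sin(lπx/L) dx = 0; diagonal moments ∫x·sin²(jπx/L) dx = L²/4, ∫x²·sin²(jπx/L) dx = L³·(1/6 − 1/(4j²π²)); cross terms ∫x·sin(jπx/L)·sin(lπx/L) dx = 0 for j + l even and −4jlL²/(π²(j² − l²)²) for j + l odd, ∫x²·sin(jπx/L)·sin(lπx/L) dx = (−1)^(j+l)·4jlL³/(π²(j² − l²)²); higher powers the same way via product-to-sum and parts.
Normalization: ∫|φ|² dx = 22.058.
⟨x⟩ = 1.8600 and ⟨x²⟩ = 3.8810.
(Δx)² = 3.8810 − (1.8600)² = 0.42135.

0.4214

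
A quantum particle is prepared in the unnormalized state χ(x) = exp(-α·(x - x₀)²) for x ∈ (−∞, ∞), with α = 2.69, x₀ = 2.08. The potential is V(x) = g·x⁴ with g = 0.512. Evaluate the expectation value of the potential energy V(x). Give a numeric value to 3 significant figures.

10.8

⟨V⟩ = ∫ V(x)·|χ|² dx / ∫|χ|² dx.
Gaussian moments (u = x − x₀): ∫u^(2j)·e^(−2αu²) du = (2j−1)!!/(4α)^j · √(π/(2α)), odd powers integrate to 0; here √(π/(2α)) = 0.76416.
State is unnormalized: ∫|χ|² dx = 0.76416, and ∫χ*·V(x)·χ dx = 8.2773, so ⟨V⟩ = 8.2773 / 0.76416.
⟨V⟩ = 10.832.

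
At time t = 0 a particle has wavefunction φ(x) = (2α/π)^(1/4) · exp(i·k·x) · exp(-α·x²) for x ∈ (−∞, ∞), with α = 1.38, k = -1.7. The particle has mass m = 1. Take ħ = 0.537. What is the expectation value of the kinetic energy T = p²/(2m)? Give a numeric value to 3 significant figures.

0.616

T = −(ħ²/2m) d²/dx², so ⟨T⟩ = −(ħ²/2m) ∫ φ*·φ'' dx; with m = 1.
Gaussian moments: ∫x^(2j)·e^(−2αx²) dx = (2j−1)!!/(4α)^j · √(π/(2α)), odd powers integrate to 0; here √(π/(2α)) = 1.0669. Derivatives: φ′ = (ik − 2αx)·φ, φ″ = ((ik − 2αx)² − 2α)·φ; the odd-in-x pieces drop out.
⟨T⟩ = 0.61567.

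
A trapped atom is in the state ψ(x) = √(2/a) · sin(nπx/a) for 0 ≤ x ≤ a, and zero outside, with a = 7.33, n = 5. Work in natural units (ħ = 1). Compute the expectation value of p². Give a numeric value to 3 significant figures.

p² ψ = −ħ² d²ψ/dx²; ⟨p²⟩ = −ħ² ∫ ψ*·ψ'' dx.
d/dx sin(nπx/a) = (nπ/a)·cos(nπx/a) and d²/dx² sin(nπx/a) = −(nπ/a)²·sin(nπx/a); on 0 ≤ x ≤ a, ∫sin²(nπx/a) dx = a/2 and ∫sin(nπx/a)·cos(nπx/a) dx = 0.
⟨p²⟩ = 4.5923.

4.59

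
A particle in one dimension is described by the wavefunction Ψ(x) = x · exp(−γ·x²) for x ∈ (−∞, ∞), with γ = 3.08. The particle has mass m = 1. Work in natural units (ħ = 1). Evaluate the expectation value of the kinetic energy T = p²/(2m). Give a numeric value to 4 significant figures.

4.620

T = −(ħ²/2m) d²/dx², so ⟨T⟩ = −(ħ²/2m) ∫ Ψ*·Ψ'' dx / ∫|Ψ|² dx; with m = 1.
Expand each integrand as polynomial × e^(−2γx²) and use ∫x^(2j)·e^(−2γx²) dx = (2j−1)!!/(4γ)^j · √(π/(2γ)), odd powers → 0; here √(π/(2γ)) = 0.71414. Differentiate with the product rule, d/dx e^(−γx²) = −2γx·e^(−γx²).
State is unnormalized: ∫|Ψ|² dx = 0.057966, and ∫Ψ*·(−ħ²/2m · Ψ'') dx = 0.26780, so ⟨T⟩ = 0.26780 / 0.057966.
⟨T⟩ = 4.6200.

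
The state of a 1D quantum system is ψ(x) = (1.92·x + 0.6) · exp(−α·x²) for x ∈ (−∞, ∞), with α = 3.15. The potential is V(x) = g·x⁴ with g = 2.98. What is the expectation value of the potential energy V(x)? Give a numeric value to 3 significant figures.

0.157

⟨V⟩ = ∫ V(x)·|ψ|² dx / ∫|ψ|² dx.
Expand each integrand as polynomial × e^(−2αx²) and use ∫x^(2j)·e^(−2αx²) dx = (2j−1)!!/(4α)^j · √(π/(2α)), odd powers → 0; here √(π/(2α)) = 0.70616.
State is unnormalized: ∫|ψ|² dx = 0.46082, and ∫ψ*·V(x)·ψ dx = 0.072486, so ⟨V⟩ = 0.072486 / 0.46082.
⟨V⟩ = 0.15730.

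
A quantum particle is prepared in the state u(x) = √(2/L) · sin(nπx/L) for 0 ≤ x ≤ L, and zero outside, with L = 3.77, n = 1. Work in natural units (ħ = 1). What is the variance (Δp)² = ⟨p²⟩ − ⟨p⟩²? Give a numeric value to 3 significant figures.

Compute ⟨p⟩ and ⟨p²⟩ separately; (Δp)² = ⟨p²⟩ − ⟨p⟩².
d/dx sin(nπx/L) = (nπ/L)·cos(nπx/L) and d²/dx² sin(nπx/L) = −(nπ/L)²·sin(nπx/L); on 0 ≤ x ≤ L, ∫sin²(nπx/L) dx = L/2 and ∫sin(nπx/L)·cos(nπx/L) dx = 0.
⟨p⟩ = 0.0000 and ⟨p²⟩ = 0.69441.
(Δp)² = 0.69441 − (0.0000)² = 0.69441.

0.694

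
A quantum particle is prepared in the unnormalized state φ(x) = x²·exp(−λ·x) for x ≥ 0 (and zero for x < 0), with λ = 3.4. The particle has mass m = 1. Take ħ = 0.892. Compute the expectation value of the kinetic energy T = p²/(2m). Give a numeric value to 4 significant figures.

1.533

T = −(ħ²/2m) d²/dx², so ⟨T⟩ = −(ħ²/2m) ∫ φ*·φ'' dx / ∫|φ|² dx; with m = 1.
Differentiate x²·exp(−λ·x) with the product rule; every integrand then reduces to terms xʲ·e^(−2λx) on [0, ∞), with ∫₀^∞ xʲ·e^(−2λx) dx = j!/(2λ)^(j+1).
State is unnormalized: ∫|φ|² dx = 0.0016507, and ∫φ*·(−ħ²/2m · φ'') dx = 0.0025305, so ⟨T⟩ = 0.0025305 / 0.0016507.
⟨T⟩ = 1.5330.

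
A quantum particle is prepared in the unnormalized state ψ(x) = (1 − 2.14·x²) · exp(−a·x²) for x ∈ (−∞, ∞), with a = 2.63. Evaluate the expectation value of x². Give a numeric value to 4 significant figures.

0.05303

⟨x²⟩ = ∫ x²·|ψ|² dx / ∫|ψ|² dx (integrals over the domain).
Expand each integrand as polynomial × e^(−2ax²) and use ∫x^(2j)·e^(−2ax²) dx = (2j−1)!!/(4a)^j · √(π/(2a)), odd powers → 0; here √(π/(2a)) = 0.77283.
State is unnormalized: ∫|ψ|² dx = 0.55435, and ∫ψ*·x²·ψ dx = 0.029398, so ⟨x²⟩ = 0.029398 / 0.55435.
⟨x²⟩ = 0.053032.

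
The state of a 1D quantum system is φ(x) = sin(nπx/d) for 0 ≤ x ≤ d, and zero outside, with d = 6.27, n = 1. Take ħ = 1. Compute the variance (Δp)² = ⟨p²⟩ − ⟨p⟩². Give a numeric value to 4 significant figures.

0.2511

Compute ⟨p⟩ and ⟨p²⟩ separately; (Δp)² = ⟨p²⟩ − ⟨p⟩².
d/dx sin(nπx/d) = (nπ/d)·cos(nπx/d) and d²/dx² sin(nπx/d) = −(nπ/d)²·sin(nπx/d); on 0 ≤ x ≤ d, ∫sin²(nπx/d) dx = d/2 and ∫sin(nπx/d)·cos(nπx/d) dx = 0.
Normalization: ∫|φ|² dx = 3.1350.
⟨p⟩ = 0.0000 and ⟨p²⟩ = 0.25105.
(Δp)² = 0.25105 − (0.0000)² = 0.25105.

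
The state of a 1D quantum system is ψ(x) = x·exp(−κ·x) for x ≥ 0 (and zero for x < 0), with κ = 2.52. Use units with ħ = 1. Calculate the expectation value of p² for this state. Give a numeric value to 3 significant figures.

6.35

p² ψ = −ħ² d²ψ/dx²; ⟨p²⟩ = −ħ² ∫ ψ*·ψ'' dx / ∫|ψ|² dx.
Differentiate x·exp(−κ·x) with the product rule; every integrand then reduces to terms xʲ·e^(−2κx) on [0, ∞), with ∫₀^∞ xʲ·e^(−2κx) dx = j!/(2κ)^(j+1).
State is unnormalized: ∫|ψ|² dx = 0.015622, and ∫ψ*·(−ħ² ψ'') dx = 0.099206, so ⟨p²⟩ = 0.099206 / 0.015622.
⟨p²⟩ = 6.3504.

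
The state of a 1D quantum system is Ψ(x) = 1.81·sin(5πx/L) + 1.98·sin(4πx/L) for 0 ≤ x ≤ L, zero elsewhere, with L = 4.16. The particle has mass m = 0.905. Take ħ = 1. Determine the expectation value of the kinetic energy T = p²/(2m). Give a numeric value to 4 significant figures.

T = −(ħ²/2m) d²/dx², so ⟨T⟩ = −(ħ²/2m) ∫ Ψ*·Ψ'' dx / ∫|Ψ|² dx; with m = 0.905.
d²/dx² sin(jπx/L) = −(jπ/L)²·sin(jπx/L); on 0 ≤ x ≤ L, ∫sin²(jπx/L) dx = L/2 and ∫sin(jπx/L)·sin(lπx/L) dx = 0 for j ≠ l, so only diagonal terms survive in ∫|Ψ|² and ∫Ψ·Ψ″; ∫Ψ·Ψ′ dx = [Ψ²/2] between the walls = 0.
State is unnormalized: ∫|Ψ|² dx = 14.969, and ∫Ψ*·(−ħ²/2m · Ψ'') dx = 94.788, so ⟨T⟩ = 94.788 / 14.969.
⟨T⟩ = 6.3324.

6.332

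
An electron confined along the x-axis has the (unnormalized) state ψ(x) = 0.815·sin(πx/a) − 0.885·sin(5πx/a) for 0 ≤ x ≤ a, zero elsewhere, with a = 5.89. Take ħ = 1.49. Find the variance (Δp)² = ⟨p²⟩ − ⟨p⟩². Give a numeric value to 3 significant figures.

Compute ⟨p⟩ and ⟨p²⟩ separately; (Δp)² = ⟨p²⟩ − ⟨p⟩².
d²/dx² sin(jπx/a) = −(jπ/a)²·sin(jπx/a); on 0 ≤ x ≤ a, ∫sin²(jπx/a) dx = a/2 and ∫sin(jπx/a)·sin(lπx/a) dx = 0 for j ≠ l, so only diagonal terms survive in ∫|ψ|² and ∫ψ·ψ″; ∫ψ·ψ′ dx = [ψ²/2] between the walls = 0.
Normalization: ∫|ψ|² dx = 4.2627.
⟨p⟩ = 0.0000 and ⟨p²⟩ = 8.8339.
(Δp)² = 8.8339 − (0.0000)² = 8.8339.

8.83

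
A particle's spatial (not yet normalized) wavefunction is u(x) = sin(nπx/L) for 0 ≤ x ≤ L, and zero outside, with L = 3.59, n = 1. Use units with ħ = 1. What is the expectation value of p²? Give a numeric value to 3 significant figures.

0.766

p² u = −ħ² d²u/dx²; ⟨p²⟩ = −ħ² ∫ u*·u'' dx / ∫|u|² dx.
d/dx sin(nπx/L) = (nπ/L)·cos(nπx/L) and d²/dx² sin(nπx/L) = −(nπ/L)²·sin(nπx/L); on 0 ≤ x ≤ L, ∫sin²(nπx/L) dx = L/2 and ∫sin(nπx/L)·cos(nπx/L) dx = 0.
State is unnormalized: ∫|u|² dx = 1.7950, and ∫u*·(−ħ² u'') dx = 1.3746, so ⟨p²⟩ = 1.3746 / 1.7950.
⟨p²⟩ = 0.76579.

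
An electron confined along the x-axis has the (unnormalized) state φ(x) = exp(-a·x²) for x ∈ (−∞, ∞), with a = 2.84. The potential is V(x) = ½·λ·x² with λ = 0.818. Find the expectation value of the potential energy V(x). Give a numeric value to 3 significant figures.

0.0360

⟨V⟩ = ∫ V(x)·|φ|² dx / ∫|φ|² dx.
Gaussian moments: ∫x^(2j)·e^(−2ax²) dx = (2j−1)!!/(4a)^j · √(π/(2a)), odd powers integrate to 0; here √(π/(2a)) = 0.74371.
State is unnormalized: ∫|φ|² dx = 0.74371, and ∫φ*·V(x)·φ dx = 0.026776, so ⟨V⟩ = 0.026776 / 0.74371.
⟨V⟩ = 0.036004.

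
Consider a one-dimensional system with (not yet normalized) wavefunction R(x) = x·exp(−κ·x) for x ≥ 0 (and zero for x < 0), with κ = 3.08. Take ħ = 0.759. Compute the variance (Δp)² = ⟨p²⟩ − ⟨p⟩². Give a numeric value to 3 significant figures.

5.46

Compute ⟨p⟩ and ⟨p²⟩ separately; (Δp)² = ⟨p²⟩ − ⟨p⟩².
Differentiate x·exp(−κ·x) with the product rule; every integrand then reduces to terms xʲ·e^(−2κx) on [0, ∞), with ∫₀^∞ xʲ·e^(−2κx) dx = j!/(2κ)^(j+1).
Normalization: ∫|R|² dx = 0.0085563.
⟨p⟩ = 0.0000 and ⟨p²⟩ = 5.4649.
(Δp)² = 5.4649 − (0.0000)² = 5.4649.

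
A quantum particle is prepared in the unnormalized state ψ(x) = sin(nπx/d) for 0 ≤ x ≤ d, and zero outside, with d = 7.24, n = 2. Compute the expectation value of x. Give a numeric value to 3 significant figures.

⟨x⟩ = ∫ x·|ψ|² dx / ∫|ψ|² dx (integrals over the domain).
With sin²θ = (1 − cos2θ)/2 on 0 ≤ x ≤ d: ∫sin²(nπx/d) dx = d/2, ∫x·sin²(nπx/d) dx = d²/4, ∫x²·sin²(nπx/d) dx = d³·(1/6 − 1/(4n²π²)); higher powers xᵏ the same way, integrating xᵏ·cos(2nπx/d) by parts.
State is unnormalized: ∫|ψ|² dx = 3.6200, and ∫ψ*·x·ψ dx = 13.104, so ⟨x⟩ = 13.104 / 3.6200.
⟨x⟩ = 3.6200.

3.62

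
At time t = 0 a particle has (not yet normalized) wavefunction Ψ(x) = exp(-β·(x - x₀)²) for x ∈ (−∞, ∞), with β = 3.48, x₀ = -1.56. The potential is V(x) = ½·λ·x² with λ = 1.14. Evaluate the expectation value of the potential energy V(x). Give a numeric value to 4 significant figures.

⟨V⟩ = ∫ V(x)·|Ψ|² dx / ∫|Ψ|² dx.
Gaussian moments (u = x − x₀): ∫u^(2j)·e^(−2βu²) du = (2j−1)!!/(4β)^j · √(π/(2β)), odd powers integrate to 0; here √(π/(2β)) = 0.67185.
State is unnormalized: ∫|Ψ|² dx = 0.67185, and ∫Ψ*·V(x)·Ψ dx = 0.95946, so ⟨V⟩ = 0.95946 / 0.67185.
⟨V⟩ = 1.4281.

1.428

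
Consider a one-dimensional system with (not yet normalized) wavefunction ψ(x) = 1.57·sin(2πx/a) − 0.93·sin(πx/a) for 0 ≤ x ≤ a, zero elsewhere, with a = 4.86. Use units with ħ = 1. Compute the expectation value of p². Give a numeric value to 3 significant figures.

p² ψ = −ħ² d²ψ/dx²; ⟨p²⟩ = −ħ² ∫ ψ*·ψ'' dx / ∫|ψ|² dx.
d²/dx² sin(jπx/a) = −(jπ/a)²·sin(jπx/a); on 0 ≤ x ≤ a, ∫sin²(jπx/a) dx = a/2 and ∫sin(jπx/a)·sin(lπx/a) dx = 0 for j ≠ l, so only diagonal terms survive in ∫|ψ|² and ∫ψ·ψ″; ∫ψ·ψ′ dx = [ψ²/2] between the walls = 0.
State is unnormalized: ∫|ψ|² dx = 8.0914, and ∫ψ*·(−ħ² ψ'') dx = 10.890, so ⟨p²⟩ = 10.890 / 8.0914.
⟨p²⟩ = 1.3458.

1.35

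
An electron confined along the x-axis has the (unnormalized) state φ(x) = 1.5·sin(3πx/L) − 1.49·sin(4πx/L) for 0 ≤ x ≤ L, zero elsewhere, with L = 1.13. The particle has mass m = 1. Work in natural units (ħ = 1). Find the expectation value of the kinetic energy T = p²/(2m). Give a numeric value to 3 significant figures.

48.2

T = −(ħ²/2m) d²/dx², so ⟨T⟩ = −(ħ²/2m) ∫ φ*·φ'' dx / ∫|φ|² dx; with m = 1.
d²/dx² sin(jπx/L) = −(jπ/L)²·sin(jπx/L); on 0 ≤ x ≤ L, ∫sin²(jπx/L) dx = L/2 and ∫sin(jπx/L)·sin(lπx/L) dx = 0 for j ≠ l, so only diagonal terms survive in ∫|φ|² and ∫φ·φ″; ∫φ·φ′ dx = [φ²/2] between the walls = 0.
State is unnormalized: ∫|φ|² dx = 2.5256, and ∫φ*·(−ħ²/2m · φ'') dx = 121.78, so ⟨T⟩ = 121.78 / 2.5256.
⟨T⟩ = 48.218.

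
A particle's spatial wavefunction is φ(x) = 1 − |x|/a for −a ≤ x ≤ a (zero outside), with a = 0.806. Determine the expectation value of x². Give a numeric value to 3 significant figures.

0.0650

⟨x²⟩ = ∫ x²·|φ|² dx / ∫|φ|² dx (integrals over the domain).
φ is even, so ∫ over [−a, a] = 2∫₀ᵃ with φ = 1 − x/a there: ∫₀ᵃ (1 − x/a)² dx = a/3, ∫₀ᵃ x²(1 − x/a)² dx = a³/30, ∫₀ᵃ x⁴(1 − x/a)² dx = a⁵/105.
State is unnormalized: ∫|φ|² dx = 0.53733, and ∫φ*·x²·φ dx = 0.034907, so ⟨x²⟩ = 0.034907 / 0.53733.
⟨x²⟩ = 0.064964.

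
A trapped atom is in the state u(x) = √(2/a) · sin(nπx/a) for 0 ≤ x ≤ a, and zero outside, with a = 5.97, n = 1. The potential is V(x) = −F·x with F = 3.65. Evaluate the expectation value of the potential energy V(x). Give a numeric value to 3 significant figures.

-10.9

⟨V⟩ = ∫ V(x)·|u|² dx.
With sin²θ = (1 − cos2θ)/2 on 0 ≤ x ≤ a: ∫sin²(nπx/a) dx = a/2, ∫x·sin²(nπx/a) dx = a²/4, ∫x²·sin²(nπx/a) dx = a³·(1/6 − 1/(4n²π²)); higher powers xᵏ the same way, integrating xᵏ·cos(2nπx/a) by parts.
⟨V⟩ = -10.895.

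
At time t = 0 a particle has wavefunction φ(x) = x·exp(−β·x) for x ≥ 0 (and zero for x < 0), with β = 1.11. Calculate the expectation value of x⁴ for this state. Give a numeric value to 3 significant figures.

14.8

⟨x⁴⟩ = ∫ x⁴·|φ|² dx / ∫|φ|² dx (integrals over the domain).
Every integrand reduces to terms xʲ·e^(−2βx) on [0, ∞); use ∫₀^∞ xʲ·e^(−2βx) dx = j!/(2β)^(j+1).
State is unnormalized: ∫|φ|² dx = 0.18280, and ∫φ*·x⁴·φ dx = 2.7093, so ⟨x⁴⟩ = 2.7093 / 0.18280.
⟨x⁴⟩ = 14.821.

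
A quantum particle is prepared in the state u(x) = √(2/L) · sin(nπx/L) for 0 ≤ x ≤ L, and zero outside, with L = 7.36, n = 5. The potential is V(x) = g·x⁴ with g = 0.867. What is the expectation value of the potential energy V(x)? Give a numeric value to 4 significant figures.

498.6

⟨V⟩ = ∫ V(x)·|u|² dx.
With sin²θ = (1 − cos2θ)/2 on 0 ≤ x ≤ L: ∫sin²(nπx/L) dx = L/2, ∫x·sin²(nπx/L) dx = L²/4, ∫x²·sin²(nπx/L) dx = L³·(1/6 − 1/(4n²π²)); higher powers xᵏ the same way, integrating xᵏ·cos(2nπx/L) by parts.
⟨V⟩ = 498.57.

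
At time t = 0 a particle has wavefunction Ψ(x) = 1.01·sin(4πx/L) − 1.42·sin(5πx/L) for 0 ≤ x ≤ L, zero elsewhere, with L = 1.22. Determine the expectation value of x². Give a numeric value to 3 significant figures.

0.774

⟨x²⟩ = ∫ x²·|Ψ|² dx / ∫|Ψ|² dx (integrals over the domain).
On 0 ≤ x ≤ L (j ≠ l): ∫sin²(jπx/L) dx = L/2, ∫sin(jπx/L)·sin(lπx/L) dx = 0; diagonal moments ∫x·sin²(jπx/L) dx = L²/4, ∫x²·sin²(jπx/L) dx = L³·(1/6 − 1/(4j²π²)); cross terms ∫x·sin(jπx/L)·sin(lπx/L) dx = 0 for j + l even and −4jlL²/(π²(j² − l²)²) for j + l odd, ∫x²·sin(jπx/L)·sin(lπx/L) dx = (−1)^(j+l)·4jlL³/(π²(j² − l²)²); higher powers the same way via product-to-sum and parts.
State is unnormalized: ∫|Ψ|² dx = 1.8523, and ∫Ψ*·x²·Ψ dx = 1.4336, so ⟨x²⟩ = 1.4336 / 1.8523.
⟨x²⟩ = 0.77395.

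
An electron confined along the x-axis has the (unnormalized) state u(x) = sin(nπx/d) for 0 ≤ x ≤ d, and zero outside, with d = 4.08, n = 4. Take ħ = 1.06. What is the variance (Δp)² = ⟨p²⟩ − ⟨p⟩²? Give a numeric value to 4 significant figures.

10.66

Compute ⟨p⟩ and ⟨p²⟩ separately; (Δp)² = ⟨p²⟩ − ⟨p⟩².
d/dx sin(nπx/d) = (nπ/d)·cos(nπx/d) and d²/dx² sin(nπx/d) = −(nπ/d)²·sin(nπx/d); on 0 ≤ x ≤ d, ∫sin²(nπx/d) dx = d/2 and ∫sin(nπx/d)·cos(nπx/d) dx = 0.
Normalization: ∫|u|² dx = 2.0400.
⟨p⟩ = 0.0000 and ⟨p²⟩ = 10.659.
(Δp)² = 10.659 − (0.0000)² = 10.659.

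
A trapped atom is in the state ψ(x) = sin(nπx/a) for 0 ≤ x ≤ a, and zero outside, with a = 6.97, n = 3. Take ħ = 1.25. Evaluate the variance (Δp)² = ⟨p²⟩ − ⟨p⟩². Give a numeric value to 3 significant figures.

2.86

Compute ⟨p⟩ and ⟨p²⟩ separately; (Δp)² = ⟨p²⟩ − ⟨p⟩².
d/dx sin(nπx/a) = (nπ/a)·cos(nπx/a) and d²/dx² sin(nπx/a) = −(nπ/a)²·sin(nπx/a); on 0 ≤ x ≤ a, ∫sin²(nπx/a) dx = a/2 and ∫sin(nπx/a)·cos(nπx/a) dx = 0.
Normalization: ∫|ψ|² dx = 3.4850.
⟨p⟩ = 0.0000 and ⟨p²⟩ = 2.8569.
(Δp)² = 2.8569 − (0.0000)² = 2.8569.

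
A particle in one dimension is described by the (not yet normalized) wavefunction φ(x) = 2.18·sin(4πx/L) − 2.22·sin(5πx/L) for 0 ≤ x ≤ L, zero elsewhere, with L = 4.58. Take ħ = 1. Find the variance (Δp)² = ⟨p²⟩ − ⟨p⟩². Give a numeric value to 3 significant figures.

Compute ⟨p⟩ and ⟨p²⟩ separately; (Δp)² = ⟨p²⟩ − ⟨p⟩².
d²/dx² sin(jπx/L) = −(jπ/L)²·sin(jπx/L); on 0 ≤ x ≤ L, ∫sin²(jπx/L) dx = L/2 and ∫sin(jπx/L)·sin(lπx/L) dx = 0 for j ≠ l, so only diagonal terms survive in ∫|φ|² and ∫φ·φ″; ∫φ·φ′ dx = [φ²/2] between the walls = 0.
Normalization: ∫|φ|² dx = 22.169.
⟨p⟩ = 0.0000 and ⟨p²⟩ = 9.6839.
(Δp)² = 9.6839 − (0.0000)² = 9.6839.

9.68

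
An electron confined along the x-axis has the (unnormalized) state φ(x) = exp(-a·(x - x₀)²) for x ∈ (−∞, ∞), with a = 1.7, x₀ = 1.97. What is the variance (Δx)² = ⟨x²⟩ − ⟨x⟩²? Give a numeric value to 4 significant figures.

0.1471

Compute ⟨x⟩ and ⟨x²⟩ separately, then (Δx)² = ⟨x²⟩ − ⟨x⟩².
Gaussian moments (u = x − x₀): ∫u^(2j)·e^(−2au²) du = (2j−1)!!/(4a)^j · √(π/(2a)), odd powers integrate to 0; here √(π/(2a)) = 0.96125.
Normalization: ∫|φ|² dx = 0.96125.
⟨x⟩ = 1.9700 and ⟨x²⟩ = 4.0280.
(Δx)² = 4.0280 − (1.9700)² = 0.14706.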